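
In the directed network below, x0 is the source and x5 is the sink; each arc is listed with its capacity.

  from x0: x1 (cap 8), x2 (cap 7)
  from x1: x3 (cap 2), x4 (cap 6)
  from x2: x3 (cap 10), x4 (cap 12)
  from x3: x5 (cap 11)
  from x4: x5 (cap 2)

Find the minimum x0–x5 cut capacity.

Augment x0→x1→x3→x5: bottleneck 2, flow now 2.
Augment x0→x1→x4→x5: bottleneck 2, flow now 4.
Augment x0→x2→x3→x5: bottleneck 7, flow now 11.
No augmenting path remains; maximum flow = 11.
By max-flow min-cut, the minimum cut capacity equals the max flow.
In the residual graph, reachable from x0: {x0, x1, x4}.
Min-cut edges: x0→x2 (7), x1→x3 (2), x4→x5 (2); capacity 7 + 2 + 2 = 11.

11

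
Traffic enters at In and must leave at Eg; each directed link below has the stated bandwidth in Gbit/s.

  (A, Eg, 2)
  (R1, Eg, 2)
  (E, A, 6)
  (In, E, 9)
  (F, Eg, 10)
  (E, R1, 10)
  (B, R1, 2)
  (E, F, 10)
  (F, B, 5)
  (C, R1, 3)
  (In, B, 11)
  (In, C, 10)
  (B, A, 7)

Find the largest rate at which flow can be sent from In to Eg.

13

Augment In→C→R1→Eg: bottleneck 2, flow now 2.
Augment In→B→A→Eg: bottleneck 2, flow now 4.
Augment In→E→F→Eg: bottleneck 9, flow now 13.
No augmenting path remains; maximum flow = 13.
In the residual graph, reachable from In: {In, C, B, R1, A}.
Min-cut edges: In→E (9), R1→Eg (2), A→Eg (2); capacity 9 + 2 + 2 = 13.
This cut is saturated, so no flow can exceed 13.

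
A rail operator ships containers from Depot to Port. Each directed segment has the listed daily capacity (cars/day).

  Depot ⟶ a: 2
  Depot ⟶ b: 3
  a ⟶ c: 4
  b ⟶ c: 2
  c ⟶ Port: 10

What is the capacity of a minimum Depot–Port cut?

Augment Depot→a→c→Port: bottleneck 2, flow now 2.
Augment Depot→b→c→Port: bottleneck 2, flow now 4.
No augmenting path remains; maximum flow = 4.
By max-flow min-cut, the minimum cut capacity equals the max flow.
In the residual graph, reachable from Depot: {Depot, b}.
Min-cut edges: Depot→a (2), b→c (2); capacity 2 + 2 = 4.

4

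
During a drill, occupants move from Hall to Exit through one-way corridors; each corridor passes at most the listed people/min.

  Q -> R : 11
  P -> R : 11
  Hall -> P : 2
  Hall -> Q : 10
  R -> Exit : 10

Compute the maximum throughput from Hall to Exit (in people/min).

10

Augment Hall→P→R→Exit: bottleneck 2, flow now 2.
Augment Hall→Q→R→Exit: bottleneck 8, flow now 10.
No augmenting path remains; maximum flow = 10.
In the residual graph, reachable from Hall: {Hall, P, Q, R}.
Min-cut edges: R→Exit (10); capacity 10 = 10.
This cut is saturated, so no flow can exceed 10.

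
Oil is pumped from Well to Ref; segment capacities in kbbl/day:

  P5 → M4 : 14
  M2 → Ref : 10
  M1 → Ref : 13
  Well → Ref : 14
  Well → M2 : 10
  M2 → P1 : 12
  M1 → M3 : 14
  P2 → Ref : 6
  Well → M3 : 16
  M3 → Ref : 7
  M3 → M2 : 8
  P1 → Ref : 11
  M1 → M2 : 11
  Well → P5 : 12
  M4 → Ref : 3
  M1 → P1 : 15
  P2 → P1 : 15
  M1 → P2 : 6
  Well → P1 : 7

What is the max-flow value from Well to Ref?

45

Augment Well→Ref: bottleneck 14, flow now 14.
Augment Well→M3→Ref: bottleneck 7, flow now 21.
Augment Well→M2→Ref: bottleneck 10, flow now 31.
Augment Well→P1→Ref: bottleneck 7, flow now 38.
Augment Well→P5→M4→Ref: bottleneck 3, flow now 41.
Augment Well→M3→M2→P1→Ref: bottleneck 4, flow now 45.
No augmenting path remains; maximum flow = 45.
In the residual graph, reachable from Well: {Well, P5, M3, M2, P1, M4}.
Min-cut edges: Well→Ref (14), M3→Ref (7), M2→Ref (10), P1→Ref (11), M4→Ref (3); capacity 14 + 7 + 10 + 11 + 3 = 45.
This cut is saturated, so no flow can exceed 45.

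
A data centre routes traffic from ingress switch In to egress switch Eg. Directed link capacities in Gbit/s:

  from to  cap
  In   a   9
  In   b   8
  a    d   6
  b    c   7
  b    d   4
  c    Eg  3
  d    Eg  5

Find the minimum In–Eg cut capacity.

8

Augment In→a→d→Eg: bottleneck 5, flow now 5.
Augment In→b→c→Eg: bottleneck 3, flow now 8.
No augmenting path remains; maximum flow = 8.
By max-flow min-cut, the minimum cut capacity equals the max flow.
In the residual graph, reachable from In: {In, a, b, c, d}.
Min-cut edges: c→Eg (3), d→Eg (5); capacity 3 + 5 = 8.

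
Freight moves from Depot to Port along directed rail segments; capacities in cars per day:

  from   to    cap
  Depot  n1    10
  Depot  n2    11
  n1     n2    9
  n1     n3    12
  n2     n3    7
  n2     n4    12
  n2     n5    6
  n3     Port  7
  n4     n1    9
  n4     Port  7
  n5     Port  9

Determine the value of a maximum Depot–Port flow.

20

Augment Depot→n1→n3→Port: bottleneck 7, flow now 7.
Augment Depot→n2→n4→Port: bottleneck 7, flow now 14.
Augment Depot→n2→n5→Port: bottleneck 4, flow now 18.
Augment Depot→n1→n2→n5→Port: bottleneck 2, flow now 20.
No augmenting path remains; maximum flow = 20.
In the residual graph, reachable from Depot: {Depot, n1, n2, n3, n4}.
Min-cut edges: n2→n5 (6), n3→Port (7), n4→Port (7); capacity 6 + 7 + 7 = 20.
This cut is saturated, so no flow can exceed 20.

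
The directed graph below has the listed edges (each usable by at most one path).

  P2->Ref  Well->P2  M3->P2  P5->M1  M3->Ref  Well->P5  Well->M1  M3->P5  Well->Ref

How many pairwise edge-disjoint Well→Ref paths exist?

2

Assign every edge capacity 1; by Menger, the answer equals the max flow.
Path Well→Ref (+1); total 1.
Path Well→P2→Ref (+1); total 2.
No residual Well→Ref path; max flow = 2.
Certifying cut of size 2: {Well→P2, Well→Ref}.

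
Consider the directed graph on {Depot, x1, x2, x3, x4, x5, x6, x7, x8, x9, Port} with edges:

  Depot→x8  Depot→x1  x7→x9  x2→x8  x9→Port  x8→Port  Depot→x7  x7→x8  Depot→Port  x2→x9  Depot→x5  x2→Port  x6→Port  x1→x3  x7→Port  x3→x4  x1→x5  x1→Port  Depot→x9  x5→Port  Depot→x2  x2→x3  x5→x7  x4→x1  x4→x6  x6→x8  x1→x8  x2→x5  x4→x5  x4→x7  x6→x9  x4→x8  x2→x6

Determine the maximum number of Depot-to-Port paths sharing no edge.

Assign every edge capacity 1; by Menger, the answer equals the max flow.
Path Depot→Port (+1); total 1.
Path Depot→x1→Port (+1); total 2.
Path Depot→x2→Port (+1); total 3.
Path Depot→x5→Port (+1); total 4.
Path Depot→x7→Port (+1); total 5.
Path Depot→x8→Port (+1); total 6.
Path Depot→x9→Port (+1); total 7.
No residual Depot→Port path; max flow = 7.
Certifying cut of size 7: {Depot→Port, Depot→x1, Depot→x2, Depot→x5, Depot→x7, Depot→x8, Depot→x9}.

7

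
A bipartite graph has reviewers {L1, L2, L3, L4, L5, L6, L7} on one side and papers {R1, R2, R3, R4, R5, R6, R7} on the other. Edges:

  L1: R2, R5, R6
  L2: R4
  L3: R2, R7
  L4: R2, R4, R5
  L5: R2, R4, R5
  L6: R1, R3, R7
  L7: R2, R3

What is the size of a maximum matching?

Unit-capacity flow: source→left, listed edges, right→sink; max matching = max flow.
Augmenting path L1→R2 (+1); matched 1.
Augmenting path L2→R4 (+1); matched 2.
Augmenting path L3→R7 (+1); matched 3.
Augmenting path L4→R5 (+1); matched 4.
Augmenting path L6→R1 (+1); matched 5.
Augmenting path L7→R3 (+1); matched 6.
Augmenting path L5→R2→L1→R6 (+1); matched 7.
No augmenting path remains; maximum matching = 7.
König certificate: {L1, L2, L3, L4, L5, L6, L7} is a vertex cover of size 7 (every listed pair touches it), so no matching can be larger.

7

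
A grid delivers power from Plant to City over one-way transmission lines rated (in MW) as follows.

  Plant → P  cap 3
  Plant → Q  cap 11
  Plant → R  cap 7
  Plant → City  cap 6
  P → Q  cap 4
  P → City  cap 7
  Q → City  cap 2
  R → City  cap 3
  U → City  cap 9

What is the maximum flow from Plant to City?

Augment Plant→City: bottleneck 6, flow now 6.
Augment Plant→P→City: bottleneck 3, flow now 9.
Augment Plant→Q→City: bottleneck 2, flow now 11.
Augment Plant→R→City: bottleneck 3, flow now 14.
No augmenting path remains; maximum flow = 14.
In the residual graph, reachable from Plant: {Plant, Q, R}.
Min-cut edges: Plant→P (3), Plant→City (6), Q→City (2), R→City (3); capacity 3 + 6 + 2 + 3 = 14.
This cut is saturated, so no flow can exceed 14.

14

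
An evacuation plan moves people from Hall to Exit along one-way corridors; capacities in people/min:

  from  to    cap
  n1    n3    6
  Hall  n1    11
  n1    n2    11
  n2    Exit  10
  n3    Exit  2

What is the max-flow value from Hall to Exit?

Augment Hall→n1→n2→Exit: bottleneck 10, flow now 10.
Augment Hall→n1→n3→Exit: bottleneck 1, flow now 11.
No augmenting path remains; maximum flow = 11.
In the residual graph, reachable from Hall: {Hall}.
Min-cut edges: Hall→n1 (11); capacity 11 = 11.
This cut is saturated, so no flow can exceed 11.

11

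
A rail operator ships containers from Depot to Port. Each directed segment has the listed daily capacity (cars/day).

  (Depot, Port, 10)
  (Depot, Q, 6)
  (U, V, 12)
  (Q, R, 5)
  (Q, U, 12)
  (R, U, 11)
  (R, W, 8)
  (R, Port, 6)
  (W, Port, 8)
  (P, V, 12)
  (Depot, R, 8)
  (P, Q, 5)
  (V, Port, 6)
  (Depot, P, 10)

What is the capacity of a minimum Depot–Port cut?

Augment Depot→Port: bottleneck 10, flow now 10.
Augment Depot→R→Port: bottleneck 6, flow now 16.
Augment Depot→P→V→Port: bottleneck 6, flow now 22.
Augment Depot→R→W→Port: bottleneck 2, flow now 24.
Augment Depot→Q→R→W→Port: bottleneck 5, flow now 29.
No augmenting path remains; maximum flow = 29.
By max-flow min-cut, the minimum cut capacity equals the max flow.
In the residual graph, reachable from Depot: {Depot, P, Q, U, V}.
Min-cut edges: Depot→R (8), Depot→Port (10), Q→R (5), V→Port (6); capacity 8 + 10 + 5 + 6 = 29.

29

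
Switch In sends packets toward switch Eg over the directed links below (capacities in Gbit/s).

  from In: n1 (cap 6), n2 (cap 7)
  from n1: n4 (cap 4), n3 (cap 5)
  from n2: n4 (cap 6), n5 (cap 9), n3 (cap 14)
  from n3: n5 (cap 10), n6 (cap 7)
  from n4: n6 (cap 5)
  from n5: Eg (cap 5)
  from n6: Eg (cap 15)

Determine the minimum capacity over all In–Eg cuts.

Augment In→n2→n5→Eg: bottleneck 5, flow now 5.
Augment In→n1→n3→n6→Eg: bottleneck 5, flow now 10.
Augment In→n1→n4→n6→Eg: bottleneck 1, flow now 11.
Augment In→n2→n3→n6→Eg: bottleneck 2, flow now 13.
No augmenting path remains; maximum flow = 13.
By max-flow min-cut, the minimum cut capacity equals the max flow.
In the residual graph, reachable from In: {In}.
Min-cut edges: In→n1 (6), In→n2 (7); capacity 6 + 7 = 13.

13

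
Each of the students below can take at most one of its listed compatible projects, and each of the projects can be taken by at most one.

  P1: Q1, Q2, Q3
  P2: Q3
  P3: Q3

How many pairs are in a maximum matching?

2

Unit-capacity flow: source→left, listed edges, right→sink; max matching = max flow.
Augmenting path P1→Q1 (+1); matched 1.
Augmenting path P2→Q3 (+1); matched 2.
No augmenting path remains; maximum matching = 2.
König certificate: {P1, Q3} is a vertex cover of size 2 (every listed pair touches it), so no matching can be larger.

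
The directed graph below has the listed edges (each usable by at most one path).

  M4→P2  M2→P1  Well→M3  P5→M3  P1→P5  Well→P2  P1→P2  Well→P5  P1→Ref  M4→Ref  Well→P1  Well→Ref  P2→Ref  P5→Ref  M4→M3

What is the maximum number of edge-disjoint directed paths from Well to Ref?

Assign every edge capacity 1; by Menger, the answer equals the max flow.
Path Well→Ref (+1); total 1.
Path Well→P1→Ref (+1); total 2.
Path Well→P2→Ref (+1); total 3.
Path Well→P5→Ref (+1); total 4.
No residual Well→Ref path; max flow = 4.
Certifying cut of size 4: {Well→P1, Well→P2, Well→P5, Well→Ref}.

4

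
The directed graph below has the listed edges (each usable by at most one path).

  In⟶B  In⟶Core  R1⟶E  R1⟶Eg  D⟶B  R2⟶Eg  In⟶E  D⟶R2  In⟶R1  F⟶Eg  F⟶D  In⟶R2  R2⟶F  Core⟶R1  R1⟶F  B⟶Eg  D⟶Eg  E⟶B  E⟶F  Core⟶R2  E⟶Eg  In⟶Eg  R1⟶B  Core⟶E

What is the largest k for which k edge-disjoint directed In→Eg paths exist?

Assign every edge capacity 1; by Menger, the answer equals the max flow.
Path In→Eg (+1); total 1.
Path In→R2→Eg (+1); total 2.
Path In→R1→Eg (+1); total 3.
Path In→E→Eg (+1); total 4.
Path In→B→Eg (+1); total 5.
Path In→Core→R2→F→Eg (+1); total 6.
No residual In→Eg path; max flow = 6.
Certifying cut of size 6: {In→B, In→Core, In→E, In→Eg, In→R1, In→R2}.

6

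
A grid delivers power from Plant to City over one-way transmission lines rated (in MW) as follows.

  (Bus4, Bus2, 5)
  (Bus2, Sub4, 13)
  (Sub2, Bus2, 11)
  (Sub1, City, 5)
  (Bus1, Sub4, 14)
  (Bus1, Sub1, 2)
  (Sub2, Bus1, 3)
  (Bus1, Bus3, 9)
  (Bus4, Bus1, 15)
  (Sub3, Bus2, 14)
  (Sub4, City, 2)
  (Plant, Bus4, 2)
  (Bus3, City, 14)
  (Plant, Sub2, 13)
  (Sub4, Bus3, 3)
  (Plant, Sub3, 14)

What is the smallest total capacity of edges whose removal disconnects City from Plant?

10

Augment Plant→Bus4→Bus1→Sub4→City: bottleneck 2, flow now 2.
Augment Plant→Sub2→Bus1→Bus3→City: bottleneck 3, flow now 5.
Augment Plant→Sub2→Bus2→Sub4→Bus3→City: bottleneck 3, flow now 8.
Augment Plant→Sub2→Bus2→Sub4→Bus1→Bus3→City: bottleneck 2, flow now 10. (uses reverse residual edge)
No augmenting path remains; maximum flow = 10.
By max-flow min-cut, the minimum cut capacity equals the max flow.
In the residual graph, reachable from Plant: {Plant, Sub2, Sub3, Bus2, Sub4}.
Min-cut edges: Plant→Bus4 (2), Sub2→Bus1 (3), Sub4→Bus3 (3), Sub4→City (2); capacity 2 + 3 + 3 + 2 = 10.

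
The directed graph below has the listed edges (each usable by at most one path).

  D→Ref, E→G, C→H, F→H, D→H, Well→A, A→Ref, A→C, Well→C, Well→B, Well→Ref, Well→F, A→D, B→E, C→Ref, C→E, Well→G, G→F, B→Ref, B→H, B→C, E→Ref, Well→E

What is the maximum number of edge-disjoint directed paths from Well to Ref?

5

Assign every edge capacity 1; by Menger, the answer equals the max flow.
Path Well→Ref (+1); total 1.
Path Well→A→Ref (+1); total 2.
Path Well→B→Ref (+1); total 3.
Path Well→C→Ref (+1); total 4.
Path Well→E→Ref (+1); total 5.
No residual Well→Ref path; max flow = 5.
Certifying cut of size 5: {Well→A, Well→B, Well→C, Well→E, Well→Ref}.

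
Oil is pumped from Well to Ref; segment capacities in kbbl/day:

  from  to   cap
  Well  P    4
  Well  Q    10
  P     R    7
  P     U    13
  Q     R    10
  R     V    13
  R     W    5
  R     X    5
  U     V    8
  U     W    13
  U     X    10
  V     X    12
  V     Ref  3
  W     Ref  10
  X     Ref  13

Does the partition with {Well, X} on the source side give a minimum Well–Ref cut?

Given cut capacity: 4 + 10 + 13 = 27.
Augment Well→P→R→V→Ref: bottleneck 3, flow now 3.
Augment Well→P→R→W→Ref: bottleneck 1, flow now 4.
Augment Well→Q→R→W→Ref: bottleneck 4, flow now 8.
Augment Well→Q→R→X→Ref: bottleneck 5, flow now 13.
Augment Well→Q→R→V→X→Ref: bottleneck 1, flow now 14.
No augmenting path remains; maximum flow = 14.
In the residual graph, reachable from Well: {Well}.
Min-cut edges: Well→P (4), Well→Q (10); capacity 4 + 10 = 14.
Cut capacity 27 exceeds the max flow 14, so it is not minimum.

No — its capacity is 27, but the minimum cut has capacity 14.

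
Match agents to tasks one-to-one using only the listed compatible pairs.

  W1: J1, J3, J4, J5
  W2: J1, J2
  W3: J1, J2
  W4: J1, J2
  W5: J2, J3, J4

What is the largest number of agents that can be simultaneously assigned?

4

Unit-capacity flow: source→left, listed edges, right→sink; max matching = max flow.
Augmenting path W1→J1 (+1); matched 1.
Augmenting path W2→J2 (+1); matched 2.
Augmenting path W5→J3 (+1); matched 3.
Augmenting path W3→J1→W1→J4 (+1); matched 4.
No augmenting path remains; maximum matching = 4.
König certificate: {W1, W5, J1, J2} is a vertex cover of size 4 (every listed pair touches it), so no matching can be larger.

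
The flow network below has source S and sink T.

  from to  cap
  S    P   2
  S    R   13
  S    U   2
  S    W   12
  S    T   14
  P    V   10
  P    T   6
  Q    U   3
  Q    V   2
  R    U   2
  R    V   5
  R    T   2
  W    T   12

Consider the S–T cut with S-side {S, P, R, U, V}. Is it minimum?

No — its capacity is 34, but the minimum cut has capacity 30.

Given cut capacity: 12 + 14 + 6 + 2 = 34.
Augment S→T: bottleneck 14, flow now 14.
Augment S→P→T: bottleneck 2, flow now 16.
Augment S→R→T: bottleneck 2, flow now 18.
Augment S→W→T: bottleneck 12, flow now 30.
No augmenting path remains; maximum flow = 30.
In the residual graph, reachable from S: {S, R, U, V}.
Min-cut edges: S→P (2), S→W (12), S→T (14), R→T (2); capacity 2 + 12 + 14 + 2 = 30.
Cut capacity 34 exceeds the max flow 30, so it is not minimum.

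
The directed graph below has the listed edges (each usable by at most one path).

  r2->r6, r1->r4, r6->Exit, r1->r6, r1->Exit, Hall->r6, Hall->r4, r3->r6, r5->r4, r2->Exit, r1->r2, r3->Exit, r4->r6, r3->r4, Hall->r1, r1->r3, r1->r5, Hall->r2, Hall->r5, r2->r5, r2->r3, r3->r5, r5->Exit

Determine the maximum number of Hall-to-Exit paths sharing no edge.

4

Assign every edge capacity 1; by Menger, the answer equals the max flow.
Path Hall→r1→Exit (+1); total 1.
Path Hall→r2→Exit (+1); total 2.
Path Hall→r5→Exit (+1); total 3.
Path Hall→r6→Exit (+1); total 4.
No residual Hall→Exit path; max flow = 4.
Certifying cut of size 4: {Hall→r1, Hall→r2, Hall→r5, r6→Exit}.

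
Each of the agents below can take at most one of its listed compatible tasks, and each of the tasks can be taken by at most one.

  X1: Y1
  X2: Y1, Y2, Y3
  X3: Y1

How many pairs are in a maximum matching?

Unit-capacity flow: source→left, listed edges, right→sink; max matching = max flow.
Augmenting path X1→Y1 (+1); matched 1.
Augmenting path X2→Y2 (+1); matched 2.
No augmenting path remains; maximum matching = 2.
König certificate: {X2, Y1} is a vertex cover of size 2 (every listed pair touches it), so no matching can be larger.

2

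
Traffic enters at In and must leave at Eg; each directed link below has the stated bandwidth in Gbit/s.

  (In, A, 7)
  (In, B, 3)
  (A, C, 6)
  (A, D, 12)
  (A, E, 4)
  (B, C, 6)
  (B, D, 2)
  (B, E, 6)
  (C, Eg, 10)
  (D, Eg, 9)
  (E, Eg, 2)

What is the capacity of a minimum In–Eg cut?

Augment In→A→C→Eg: bottleneck 6, flow now 6.
Augment In→A→D→Eg: bottleneck 1, flow now 7.
Augment In→B→C→Eg: bottleneck 3, flow now 10.
No augmenting path remains; maximum flow = 10.
By max-flow min-cut, the minimum cut capacity equals the max flow.
In the residual graph, reachable from In: {In}.
Min-cut edges: In→A (7), In→B (3); capacity 7 + 3 = 10.

10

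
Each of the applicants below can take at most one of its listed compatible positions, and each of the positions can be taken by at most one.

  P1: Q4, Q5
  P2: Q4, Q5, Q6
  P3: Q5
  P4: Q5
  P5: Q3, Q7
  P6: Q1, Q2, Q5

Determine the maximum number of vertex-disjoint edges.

Unit-capacity flow: source→left, listed edges, right→sink; max matching = max flow.
Augmenting path P1→Q4 (+1); matched 1.
Augmenting path P2→Q5 (+1); matched 2.
Augmenting path P5→Q3 (+1); matched 3.
Augmenting path P6→Q1 (+1); matched 4.
Augmenting path P3→Q5→P2→Q6 (+1); matched 5.
No augmenting path remains; maximum matching = 5.
König certificate: {P1, P2, P5, P6, Q5} is a vertex cover of size 5 (every listed pair touches it), so no matching can be larger.

5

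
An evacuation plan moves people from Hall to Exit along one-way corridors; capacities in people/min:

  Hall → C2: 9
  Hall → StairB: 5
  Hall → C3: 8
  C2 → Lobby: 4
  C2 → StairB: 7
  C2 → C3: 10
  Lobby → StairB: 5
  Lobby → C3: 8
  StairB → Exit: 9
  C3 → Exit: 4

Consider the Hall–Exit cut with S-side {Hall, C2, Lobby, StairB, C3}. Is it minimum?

Given cut capacity: 9 + 4 = 13.
Augment Hall→StairB→Exit: bottleneck 5, flow now 5.
Augment Hall→C3→Exit: bottleneck 4, flow now 9.
Augment Hall→C2→StairB→Exit: bottleneck 4, flow now 13.
No augmenting path remains; maximum flow = 13.
Cut capacity 13 equals the max flow, so it is a minimum cut.

Yes — it is a minimum cut (capacity 13).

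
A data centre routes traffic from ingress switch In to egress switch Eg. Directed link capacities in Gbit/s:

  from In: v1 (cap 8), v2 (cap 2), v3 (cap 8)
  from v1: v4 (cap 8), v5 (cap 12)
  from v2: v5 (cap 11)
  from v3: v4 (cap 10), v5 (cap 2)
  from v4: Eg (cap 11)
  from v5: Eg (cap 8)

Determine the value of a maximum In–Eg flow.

Augment In→v1→v4→Eg: bottleneck 8, flow now 8.
Augment In→v2→v5→Eg: bottleneck 2, flow now 10.
Augment In→v3→v4→Eg: bottleneck 3, flow now 13.
Augment In→v3→v5→Eg: bottleneck 2, flow now 15.
Augment In→v3→v4→v1→v5→Eg: bottleneck 3, flow now 18. (uses reverse residual edge)
No augmenting path remains; maximum flow = 18.
In the residual graph, reachable from In: {In}.
Min-cut edges: In→v1 (8), In→v2 (2), In→v3 (8); capacity 8 + 2 + 8 = 18.
This cut is saturated, so no flow can exceed 18.

18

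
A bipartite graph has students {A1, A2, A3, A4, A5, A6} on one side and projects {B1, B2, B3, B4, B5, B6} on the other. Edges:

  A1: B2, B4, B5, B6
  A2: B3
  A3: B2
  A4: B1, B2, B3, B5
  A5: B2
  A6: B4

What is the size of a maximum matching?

Unit-capacity flow: source→left, listed edges, right→sink; max matching = max flow.
Augmenting path A1→B2 (+1); matched 1.
Augmenting path A2→B3 (+1); matched 2.
Augmenting path A4→B1 (+1); matched 3.
Augmenting path A6→B4 (+1); matched 4.
Augmenting path A3→B2→A1→B5 (+1); matched 5.
No augmenting path remains; maximum matching = 5.
König certificate: {A1, A2, A4, A6, B2} is a vertex cover of size 5 (every listed pair touches it), so no matching can be larger.

5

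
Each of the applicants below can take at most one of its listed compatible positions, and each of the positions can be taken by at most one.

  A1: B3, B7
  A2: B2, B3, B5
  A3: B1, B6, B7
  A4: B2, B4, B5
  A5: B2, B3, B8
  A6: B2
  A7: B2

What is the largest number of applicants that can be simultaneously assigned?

6

Unit-capacity flow: source→left, listed edges, right→sink; max matching = max flow.
Augmenting path A1→B3 (+1); matched 1.
Augmenting path A2→B2 (+1); matched 2.
Augmenting path A3→B1 (+1); matched 3.
Augmenting path A4→B4 (+1); matched 4.
Augmenting path A5→B8 (+1); matched 5.
Augmenting path A6→B2→A2→B5 (+1); matched 6.
No augmenting path remains; maximum matching = 6.
König certificate: {A1, A2, A3, A4, A5, B2} is a vertex cover of size 6 (every listed pair touches it), so no matching can be larger.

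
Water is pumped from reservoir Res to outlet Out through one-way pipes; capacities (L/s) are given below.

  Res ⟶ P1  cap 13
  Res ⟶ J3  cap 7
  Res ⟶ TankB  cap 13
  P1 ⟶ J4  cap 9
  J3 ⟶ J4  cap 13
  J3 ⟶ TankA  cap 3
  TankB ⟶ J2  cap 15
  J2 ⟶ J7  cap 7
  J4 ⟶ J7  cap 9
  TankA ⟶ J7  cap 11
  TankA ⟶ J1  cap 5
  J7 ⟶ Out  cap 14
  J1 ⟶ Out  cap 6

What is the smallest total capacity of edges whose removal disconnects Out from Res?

Augment Res→P1→J4→J7→Out: bottleneck 9, flow now 9.
Augment Res→J3→TankA→J7→Out: bottleneck 3, flow now 12.
Augment Res→TankB→J2→J7→Out: bottleneck 2, flow now 14.
Augment Res→TankB→J2→J7→TankA→J1→Out: bottleneck 3, flow now 17. (uses reverse residual edge)
No augmenting path remains; maximum flow = 17.
By max-flow min-cut, the minimum cut capacity equals the max flow.
In the residual graph, reachable from Res: {Res, P1, J3, TankB, J2, J4, J7}.
Min-cut edges: J3→TankA (3), J7→Out (14); capacity 3 + 14 = 17.

17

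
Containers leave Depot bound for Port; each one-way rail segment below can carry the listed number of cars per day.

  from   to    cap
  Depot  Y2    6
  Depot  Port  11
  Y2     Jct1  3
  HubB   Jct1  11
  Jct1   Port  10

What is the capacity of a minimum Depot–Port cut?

Augment Depot→Port: bottleneck 11, flow now 11.
Augment Depot→Y2→Jct1→Port: bottleneck 3, flow now 14.
No augmenting path remains; maximum flow = 14.
By max-flow min-cut, the minimum cut capacity equals the max flow.
In the residual graph, reachable from Depot: {Depot, Y2}.
Min-cut edges: Depot→Port (11), Y2→Jct1 (3); capacity 11 + 3 = 14.

14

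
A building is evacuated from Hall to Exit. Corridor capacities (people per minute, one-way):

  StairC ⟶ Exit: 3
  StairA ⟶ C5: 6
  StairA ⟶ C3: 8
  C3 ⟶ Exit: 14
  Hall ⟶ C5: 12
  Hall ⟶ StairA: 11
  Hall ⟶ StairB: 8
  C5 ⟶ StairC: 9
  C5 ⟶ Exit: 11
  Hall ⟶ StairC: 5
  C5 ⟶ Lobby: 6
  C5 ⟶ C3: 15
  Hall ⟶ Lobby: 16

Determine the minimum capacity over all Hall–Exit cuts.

Augment Hall→C5→Exit: bottleneck 11, flow now 11.
Augment Hall→StairC→Exit: bottleneck 3, flow now 14.
Augment Hall→StairA→C3→Exit: bottleneck 8, flow now 22.
Augment Hall→C5→C3→Exit: bottleneck 1, flow now 23.
Augment Hall→StairA→C5→C3→Exit: bottleneck 3, flow now 26.
No augmenting path remains; maximum flow = 26.
By max-flow min-cut, the minimum cut capacity equals the max flow.
In the residual graph, reachable from Hall: {Hall, StairB, StairC, Lobby}.
Min-cut edges: Hall→StairA (11), Hall→C5 (12), StairC→Exit (3); capacity 11 + 12 + 3 = 26.

26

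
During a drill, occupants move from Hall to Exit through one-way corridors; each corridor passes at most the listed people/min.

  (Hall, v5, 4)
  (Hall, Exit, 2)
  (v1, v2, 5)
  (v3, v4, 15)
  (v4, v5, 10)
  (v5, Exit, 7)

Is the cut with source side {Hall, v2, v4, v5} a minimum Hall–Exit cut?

Given cut capacity: 2 + 7 = 9.
Augment Hall→Exit: bottleneck 2, flow now 2.
Augment Hall→v5→Exit: bottleneck 4, flow now 6.
No augmenting path remains; maximum flow = 6.
In the residual graph, reachable from Hall: {Hall}.
Min-cut edges: Hall→v5 (4), Hall→Exit (2); capacity 4 + 2 = 6.
Cut capacity 9 exceeds the max flow 6, so it is not minimum.

No — its capacity is 9, but the minimum cut has capacity 6.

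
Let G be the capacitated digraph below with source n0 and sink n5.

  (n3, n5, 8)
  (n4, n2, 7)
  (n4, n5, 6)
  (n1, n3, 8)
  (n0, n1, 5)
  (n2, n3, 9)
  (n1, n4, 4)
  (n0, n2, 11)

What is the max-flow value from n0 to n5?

Augment n0→n1→n3→n5: bottleneck 5, flow now 5.
Augment n0→n2→n3→n5: bottleneck 3, flow now 8.
Augment n0→n2→n3→n1→n4→n5: bottleneck 4, flow now 12. (uses reverse residual edge)
No augmenting path remains; maximum flow = 12.
In the residual graph, reachable from n0: {n0, n1, n2, n3}.
Min-cut edges: n1→n4 (4), n3→n5 (8); capacity 4 + 8 = 12.
This cut is saturated, so no flow can exceed 12.

12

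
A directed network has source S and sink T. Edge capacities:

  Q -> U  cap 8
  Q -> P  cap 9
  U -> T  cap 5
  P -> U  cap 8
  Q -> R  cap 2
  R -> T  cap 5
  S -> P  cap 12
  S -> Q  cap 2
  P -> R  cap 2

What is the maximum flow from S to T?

Augment S→P→R→T: bottleneck 2, flow now 2.
Augment S→P→U→T: bottleneck 5, flow now 7.
Augment S→Q→R→T: bottleneck 2, flow now 9.
No augmenting path remains; maximum flow = 9.
In the residual graph, reachable from S: {S, P, U}.
Min-cut edges: S→Q (2), P→R (2), U→T (5); capacity 2 + 2 + 5 = 9.
This cut is saturated, so no flow can exceed 9.

9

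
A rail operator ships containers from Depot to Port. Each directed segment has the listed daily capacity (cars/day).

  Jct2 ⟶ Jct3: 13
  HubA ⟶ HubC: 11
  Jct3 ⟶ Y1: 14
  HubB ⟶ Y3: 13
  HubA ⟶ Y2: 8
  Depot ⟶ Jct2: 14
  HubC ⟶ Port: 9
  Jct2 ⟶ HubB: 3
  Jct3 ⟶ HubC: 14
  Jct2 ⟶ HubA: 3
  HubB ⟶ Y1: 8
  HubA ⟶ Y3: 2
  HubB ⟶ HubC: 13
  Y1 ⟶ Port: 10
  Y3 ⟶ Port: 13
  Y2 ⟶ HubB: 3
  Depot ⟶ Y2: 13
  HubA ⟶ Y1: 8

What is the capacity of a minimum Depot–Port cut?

17

Augment Depot→Y2→HubB→Y1→Port: bottleneck 3, flow now 3.
Augment Depot→Jct2→HubB→Y1→Port: bottleneck 3, flow now 6.
Augment Depot→Jct2→Jct3→Y1→Port: bottleneck 4, flow now 10.
Augment Depot→Jct2→Jct3→HubC→Port: bottleneck 7, flow now 17.
No augmenting path remains; maximum flow = 17.
By max-flow min-cut, the minimum cut capacity equals the max flow.
In the residual graph, reachable from Depot: {Depot, Y2}.
Min-cut edges: Depot→Jct2 (14), Y2→HubB (3); capacity 14 + 3 = 17.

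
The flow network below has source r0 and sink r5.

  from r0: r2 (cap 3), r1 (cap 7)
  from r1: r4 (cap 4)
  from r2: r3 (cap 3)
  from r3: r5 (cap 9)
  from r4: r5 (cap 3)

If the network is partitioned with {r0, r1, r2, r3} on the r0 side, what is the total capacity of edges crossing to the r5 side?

Edges leaving {r0, r1, r2, r3}: r1→r4 (4), r3→r5 (9).
Cut capacity = 4 + 9 = 13.

13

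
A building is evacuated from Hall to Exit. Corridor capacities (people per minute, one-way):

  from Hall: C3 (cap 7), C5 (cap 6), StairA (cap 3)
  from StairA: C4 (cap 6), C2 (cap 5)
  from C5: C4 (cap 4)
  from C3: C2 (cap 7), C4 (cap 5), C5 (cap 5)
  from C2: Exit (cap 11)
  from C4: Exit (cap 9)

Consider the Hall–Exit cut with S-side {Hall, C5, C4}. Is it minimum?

Given cut capacity: 3 + 7 + 9 = 19.
Augment Hall→StairA→C2→Exit: bottleneck 3, flow now 3.
Augment Hall→C5→C4→Exit: bottleneck 4, flow now 7.
Augment Hall→C3→C2→Exit: bottleneck 7, flow now 14.
No augmenting path remains; maximum flow = 14.
In the residual graph, reachable from Hall: {Hall, C5}.
Min-cut edges: Hall→StairA (3), Hall→C3 (7), C5→C4 (4); capacity 3 + 7 + 4 = 14.
Cut capacity 19 exceeds the max flow 14, so it is not minimum.

No — its capacity is 19, but the minimum cut has capacity 14.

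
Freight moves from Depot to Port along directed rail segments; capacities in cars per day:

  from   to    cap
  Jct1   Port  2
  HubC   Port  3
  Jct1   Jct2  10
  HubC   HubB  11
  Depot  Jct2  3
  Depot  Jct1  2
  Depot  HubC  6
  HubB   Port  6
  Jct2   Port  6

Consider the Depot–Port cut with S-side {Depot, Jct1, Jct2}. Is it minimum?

Given cut capacity: 6 + 2 + 6 = 14.
Augment Depot→HubC→Port: bottleneck 3, flow now 3.
Augment Depot→Jct1→Port: bottleneck 2, flow now 5.
Augment Depot→Jct2→Port: bottleneck 3, flow now 8.
Augment Depot→HubC→HubB→Port: bottleneck 3, flow now 11.
No augmenting path remains; maximum flow = 11.
In the residual graph, reachable from Depot: {Depot}.
Min-cut edges: Depot→HubC (6), Depot→Jct1 (2), Depot→Jct2 (3); capacity 6 + 2 + 3 = 11.
Cut capacity 14 exceeds the max flow 11, so it is not minimum.

No — its capacity is 14, but the minimum cut has capacity 11.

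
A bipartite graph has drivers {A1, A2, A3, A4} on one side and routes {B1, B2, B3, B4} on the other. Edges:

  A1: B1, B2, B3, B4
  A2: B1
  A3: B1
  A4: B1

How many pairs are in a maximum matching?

2

Unit-capacity flow: source→left, listed edges, right→sink; max matching = max flow.
Augmenting path A1→B1 (+1); matched 1.
Augmenting path A2→B1→A1→B2 (+1); matched 2.
No augmenting path remains; maximum matching = 2.
König certificate: {A1, B1} is a vertex cover of size 2 (every listed pair touches it), so no matching can be larger.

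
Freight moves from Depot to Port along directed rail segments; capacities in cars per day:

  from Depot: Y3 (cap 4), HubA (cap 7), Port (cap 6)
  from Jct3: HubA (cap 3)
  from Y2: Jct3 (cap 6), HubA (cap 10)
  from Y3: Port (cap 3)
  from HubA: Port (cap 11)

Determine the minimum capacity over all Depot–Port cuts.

Augment Depot→Port: bottleneck 6, flow now 6.
Augment Depot→Y3→Port: bottleneck 3, flow now 9.
Augment Depot→HubA→Port: bottleneck 7, flow now 16.
No augmenting path remains; maximum flow = 16.
By max-flow min-cut, the minimum cut capacity equals the max flow.
In the residual graph, reachable from Depot: {Depot, Y3}.
Min-cut edges: Depot→HubA (7), Depot→Port (6), Y3→Port (3); capacity 7 + 6 + 3 = 16.

16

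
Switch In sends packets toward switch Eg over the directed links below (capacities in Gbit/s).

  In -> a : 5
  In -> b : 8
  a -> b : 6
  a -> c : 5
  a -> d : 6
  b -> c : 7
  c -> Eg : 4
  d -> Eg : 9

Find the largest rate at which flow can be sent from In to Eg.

9

Augment In→a→c→Eg: bottleneck 4, flow now 4.
Augment In→a→d→Eg: bottleneck 1, flow now 5.
Augment In→b→c→a→d→Eg: bottleneck 4, flow now 9. (uses reverse residual edge)
No augmenting path remains; maximum flow = 9.
In the residual graph, reachable from In: {In, b, c}.
Min-cut edges: In→a (5), c→Eg (4); capacity 5 + 4 = 9.
This cut is saturated, so no flow can exceed 9.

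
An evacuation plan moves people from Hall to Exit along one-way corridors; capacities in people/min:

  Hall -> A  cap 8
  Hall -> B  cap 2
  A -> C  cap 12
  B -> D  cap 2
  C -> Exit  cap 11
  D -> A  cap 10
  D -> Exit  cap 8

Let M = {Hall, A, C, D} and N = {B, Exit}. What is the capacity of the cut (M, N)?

Edges leaving {Hall, A, C, D}: Hall→B (2), C→Exit (11), D→Exit (8).
Cut capacity = 2 + 11 + 8 = 21.

21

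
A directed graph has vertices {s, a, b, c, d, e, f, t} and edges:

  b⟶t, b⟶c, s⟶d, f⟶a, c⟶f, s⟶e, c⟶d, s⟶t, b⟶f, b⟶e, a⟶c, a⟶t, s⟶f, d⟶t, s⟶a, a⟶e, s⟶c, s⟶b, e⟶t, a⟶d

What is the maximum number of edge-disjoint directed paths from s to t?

5

Assign every edge capacity 1; by Menger, the answer equals the max flow.
Path s→t (+1); total 1.
Path s→a→t (+1); total 2.
Path s→b→t (+1); total 3.
Path s→d→t (+1); total 4.
Path s→e→t (+1); total 5.
No residual s→t path; max flow = 5.
Certifying cut of size 5: {a→t, d→t, e→t, s→b, s→t}.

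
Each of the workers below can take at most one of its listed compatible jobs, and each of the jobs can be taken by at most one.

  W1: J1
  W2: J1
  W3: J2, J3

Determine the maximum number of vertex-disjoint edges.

2

Unit-capacity flow: source→left, listed edges, right→sink; max matching = max flow.
Augmenting path W1→J1 (+1); matched 1.
Augmenting path W3→J2 (+1); matched 2.
No augmenting path remains; maximum matching = 2.
König certificate: {W3, J1} is a vertex cover of size 2 (every listed pair touches it), so no matching can be larger.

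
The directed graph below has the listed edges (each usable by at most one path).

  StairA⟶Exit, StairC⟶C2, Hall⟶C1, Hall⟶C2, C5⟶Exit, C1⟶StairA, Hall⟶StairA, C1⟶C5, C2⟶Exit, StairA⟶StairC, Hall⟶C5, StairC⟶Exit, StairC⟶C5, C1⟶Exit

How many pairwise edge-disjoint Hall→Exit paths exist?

4

Assign every edge capacity 1; by Menger, the answer equals the max flow.
Path Hall→StairA→Exit (+1); total 1.
Path Hall→C1→Exit (+1); total 2.
Path Hall→C2→Exit (+1); total 3.
Path Hall→C5→Exit (+1); total 4.
No residual Hall→Exit path; max flow = 4.
Certifying cut of size 4: {Hall→C1, Hall→C2, Hall→C5, Hall→StairA}.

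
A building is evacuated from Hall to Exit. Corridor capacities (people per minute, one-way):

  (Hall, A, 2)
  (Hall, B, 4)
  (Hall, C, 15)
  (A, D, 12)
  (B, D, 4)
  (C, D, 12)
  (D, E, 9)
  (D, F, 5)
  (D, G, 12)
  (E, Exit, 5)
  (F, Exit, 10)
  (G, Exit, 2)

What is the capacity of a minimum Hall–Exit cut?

12

Augment Hall→A→D→E→Exit: bottleneck 2, flow now 2.
Augment Hall→B→D→E→Exit: bottleneck 3, flow now 5.
Augment Hall→B→D→F→Exit: bottleneck 1, flow now 6.
Augment Hall→C→D→F→Exit: bottleneck 4, flow now 10.
Augment Hall→C→D→G→Exit: bottleneck 2, flow now 12.
No augmenting path remains; maximum flow = 12.
By max-flow min-cut, the minimum cut capacity equals the max flow.
In the residual graph, reachable from Hall: {Hall, A, B, C, D, E, G}.
Min-cut edges: D→F (5), E→Exit (5), G→Exit (2); capacity 5 + 5 + 2 = 12.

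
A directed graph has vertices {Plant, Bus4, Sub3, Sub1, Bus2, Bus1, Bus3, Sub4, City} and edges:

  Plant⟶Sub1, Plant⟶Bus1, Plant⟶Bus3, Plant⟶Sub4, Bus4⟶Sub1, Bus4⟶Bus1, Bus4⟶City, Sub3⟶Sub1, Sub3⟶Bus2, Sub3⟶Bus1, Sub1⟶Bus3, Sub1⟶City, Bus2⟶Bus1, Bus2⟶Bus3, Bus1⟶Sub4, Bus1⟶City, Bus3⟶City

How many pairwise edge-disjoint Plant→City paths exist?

Assign every edge capacity 1; by Menger, the answer equals the max flow.
Path Plant→Sub1→City (+1); total 1.
Path Plant→Bus1→City (+1); total 2.
Path Plant→Bus3→City (+1); total 3.
No residual Plant→City path; max flow = 3.
Certifying cut of size 3: {Plant→Bus1, Plant→Bus3, Plant→Sub1}.

3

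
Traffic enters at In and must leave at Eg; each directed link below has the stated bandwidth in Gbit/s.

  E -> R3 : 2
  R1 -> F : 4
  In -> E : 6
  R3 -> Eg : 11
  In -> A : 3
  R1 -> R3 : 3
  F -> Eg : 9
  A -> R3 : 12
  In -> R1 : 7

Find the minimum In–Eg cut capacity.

12

Augment In→A→R3→Eg: bottleneck 3, flow now 3.
Augment In→E→R3→Eg: bottleneck 2, flow now 5.
Augment In→R1→F→Eg: bottleneck 4, flow now 9.
Augment In→R1→R3→Eg: bottleneck 3, flow now 12.
No augmenting path remains; maximum flow = 12.
By max-flow min-cut, the minimum cut capacity equals the max flow.
In the residual graph, reachable from In: {In, E}.
Min-cut edges: In→A (3), In→R1 (7), E→R3 (2); capacity 3 + 7 + 2 = 12.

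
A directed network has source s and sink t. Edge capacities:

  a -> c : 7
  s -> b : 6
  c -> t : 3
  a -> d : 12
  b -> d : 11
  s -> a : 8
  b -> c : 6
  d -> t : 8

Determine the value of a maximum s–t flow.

11

Augment s→a→c→t: bottleneck 3, flow now 3.
Augment s→a→d→t: bottleneck 5, flow now 8.
Augment s→b→d→t: bottleneck 3, flow now 11.
No augmenting path remains; maximum flow = 11.
In the residual graph, reachable from s: {s, a, b, c, d}.
Min-cut edges: c→t (3), d→t (8); capacity 3 + 8 = 11.
This cut is saturated, so no flow can exceed 11.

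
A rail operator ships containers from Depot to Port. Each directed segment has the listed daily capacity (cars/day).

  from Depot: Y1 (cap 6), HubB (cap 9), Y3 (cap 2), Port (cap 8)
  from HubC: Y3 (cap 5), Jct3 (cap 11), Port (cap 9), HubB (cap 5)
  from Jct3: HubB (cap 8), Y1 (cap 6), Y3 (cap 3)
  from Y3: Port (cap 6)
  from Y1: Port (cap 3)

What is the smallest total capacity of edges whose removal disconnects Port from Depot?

13

Augment Depot→Port: bottleneck 8, flow now 8.
Augment Depot→Y3→Port: bottleneck 2, flow now 10.
Augment Depot→Y1→Port: bottleneck 3, flow now 13.
No augmenting path remains; maximum flow = 13.
By max-flow min-cut, the minimum cut capacity equals the max flow.
In the residual graph, reachable from Depot: {Depot, HubB, Y1}.
Min-cut edges: Depot→Y3 (2), Depot→Port (8), Y1→Port (3); capacity 2 + 8 + 3 = 13.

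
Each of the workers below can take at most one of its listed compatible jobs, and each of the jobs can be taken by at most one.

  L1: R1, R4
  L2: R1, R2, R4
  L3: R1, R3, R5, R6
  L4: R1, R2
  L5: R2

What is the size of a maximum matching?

Unit-capacity flow: source→left, listed edges, right→sink; max matching = max flow.
Augmenting path L1→R1 (+1); matched 1.
Augmenting path L2→R2 (+1); matched 2.
Augmenting path L3→R3 (+1); matched 3.
Augmenting path L4→R1→L1→R4 (+1); matched 4.
No augmenting path remains; maximum matching = 4.
König certificate: {L3, R1, R2, R4} is a vertex cover of size 4 (every listed pair touches it), so no matching can be larger.

4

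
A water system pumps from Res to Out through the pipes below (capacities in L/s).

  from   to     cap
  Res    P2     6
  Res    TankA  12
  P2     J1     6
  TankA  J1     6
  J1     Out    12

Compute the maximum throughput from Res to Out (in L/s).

Augment Res→P2→J1→Out: bottleneck 6, flow now 6.
Augment Res→TankA→J1→Out: bottleneck 6, flow now 12.
No augmenting path remains; maximum flow = 12.
In the residual graph, reachable from Res: {Res, TankA}.
Min-cut edges: Res→P2 (6), TankA→J1 (6); capacity 6 + 6 = 12.
This cut is saturated, so no flow can exceed 12.

12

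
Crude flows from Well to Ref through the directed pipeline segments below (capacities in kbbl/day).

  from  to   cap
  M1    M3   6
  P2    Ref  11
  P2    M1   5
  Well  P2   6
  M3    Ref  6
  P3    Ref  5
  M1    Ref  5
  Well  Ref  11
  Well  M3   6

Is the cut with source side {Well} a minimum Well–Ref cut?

Given cut capacity: 6 + 6 + 11 = 23.
Augment Well→Ref: bottleneck 11, flow now 11.
Augment Well→P2→Ref: bottleneck 6, flow now 17.
Augment Well→M3→Ref: bottleneck 6, flow now 23.
No augmenting path remains; maximum flow = 23.
Cut capacity 23 equals the max flow, so it is a minimum cut.

Yes — it is a minimum cut (capacity 23).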